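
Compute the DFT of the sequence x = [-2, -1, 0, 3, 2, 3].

X[k] = Σ(n=0 to 5) x[n] · ω_6^(nk)
where ω_6 = e^(-2πi/6)

Computing each X[k]:
X[0] = 5
X[1] = -5.0000+5.1962i
X[2] = -1.0000+1.7321i
X[3] = -5
X[4] = -1.0000-1.7321i
X[5] = -5.0000-5.1962i

X = [5, -5.0000+5.1962i, -1.0000+1.7321i, -5, -1.0000-1.7321i, -5.0000-5.1962i]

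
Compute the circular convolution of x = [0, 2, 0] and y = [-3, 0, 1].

(x ⊛ y)[n] = Σ(m=0 to 2) x[m] · y[(n-m) mod 3]

Computing each output sample:
(x ⊛ y)[0] = 2
(x ⊛ y)[1] = -6
(x ⊛ y)[2] = 0

x ⊛ y = [2, -6, 0]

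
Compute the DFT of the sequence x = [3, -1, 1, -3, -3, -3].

X[k] = Σ(n=0 to 5) x[n] · ω_6^(nk)
where ω_6 = e^(-2πi/6)

Computing each X[k]:
X[0] = -6
X[1] = 5.0000-5.1962i
X[2] = 3.0000+1.7321i
X[3] = 8
X[4] = 3.0000-1.7321i
X[5] = 5.0000+5.1962i

X = [-6, 5.0000-5.1962i, 3.0000+1.7321i, 8, 3.0000-1.7321i, 5.0000+5.1962i]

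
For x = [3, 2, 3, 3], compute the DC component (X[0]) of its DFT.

X[0] = Σ(n=0 to 3) x[n] · ω_4^0 = Σ x[n]
= (3) + (2) + (3) + (3)

X[0] = 11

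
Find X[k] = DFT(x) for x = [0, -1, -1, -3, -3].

X[k] = Σ(n=0 to 4) x[n] · ω_5^(nk)
where ω_5 = e^(-2πi/5)

Computing each X[k]:
X[0] = -8
X[1] = 2.0000-3.0777i
X[2] = 2.0000+0.7265i
X[3] = 2.0000-0.7265i
X[4] = 2.0000+3.0777i

X = [-8, 2.0000-3.0777i, 2.0000+0.7265i, 2.0000-0.7265i, 2.0000+3.0777i]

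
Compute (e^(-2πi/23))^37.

Since ω_23^23 = 1, powers reduce modulo 23.
37 mod 23 = 14
So ω_23^37 = ω_23^14 = e^(-2πi·14/23)

ω_23^37 = ω_23^14 = -0.7757+0.6311i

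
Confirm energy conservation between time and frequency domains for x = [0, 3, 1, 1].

Time domain:
Σ|x[n]|² = |0|² + |3|² + |1|² + |1|² = 11.0000

Frequency domain:
(1/4)Σ|X[k]|² = (1/4)(|5|² + |-1-2i|² + |-3|² + |-1+2i|²) = (1/4)·44.0000 = 11.0000

Both sides agree, confirming Parseval's theorem.

Σ|x[n]|² = (1/N)Σ|X[k]|² = 11.0000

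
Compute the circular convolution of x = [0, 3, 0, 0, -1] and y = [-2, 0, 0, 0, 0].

(x ⊛ y)[n] = Σ(m=0 to 4) x[m] · y[(n-m) mod 5]

Computing each output sample:
(x ⊛ y)[0] = 0
(x ⊛ y)[1] = -6
(x ⊛ y)[2] = 0
(x ⊛ y)[3] = 0
(x ⊛ y)[4] = 2

x ⊛ y = [0, -6, 0, 0, 2]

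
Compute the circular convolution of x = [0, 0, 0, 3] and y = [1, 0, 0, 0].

(x ⊛ y)[n] = Σ(m=0 to 3) x[m] · y[(n-m) mod 4]

Computing each output sample:
(x ⊛ y)[0] = 0
(x ⊛ y)[1] = 0
(x ⊛ y)[2] = 0
(x ⊛ y)[3] = 3

x ⊛ y = [0, 0, 0, 3]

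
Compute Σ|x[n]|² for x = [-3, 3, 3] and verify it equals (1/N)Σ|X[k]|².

Time domain:
Σ|x[n]|² = |-3|² + |3|² + |3|² = 27.0000

Frequency domain:
(1/3)Σ|X[k]|² = (1/3)(|3|² + |-6|² + |-6|²) = (1/3)·81.0000 = 27.0000

Both sides agree, confirming Parseval's theorem.

Σ|x[n]|² = (1/N)Σ|X[k]|² = 27.0000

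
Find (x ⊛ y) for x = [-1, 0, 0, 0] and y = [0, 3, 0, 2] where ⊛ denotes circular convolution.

(x ⊛ y)[n] = Σ(m=0 to 3) x[m] · y[(n-m) mod 4]

Computing each output sample:
(x ⊛ y)[0] = 0
(x ⊛ y)[1] = -3
(x ⊛ y)[2] = 0
(x ⊛ y)[3] = -2

x ⊛ y = [0, -3, 0, -2]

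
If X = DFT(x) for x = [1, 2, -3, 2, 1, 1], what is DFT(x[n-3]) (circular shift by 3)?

Time shift by 3: X_shifted[k] = ω_6^(3k) · X[k]
Shifted x = [2, 1, 1, 1, 2, -3]

DFT(x[n-3]) = [4, -1.5000-2.5981i, 2.5000-4.3301i, 6, 2.5000+4.3301i, -1.5000+2.5981i]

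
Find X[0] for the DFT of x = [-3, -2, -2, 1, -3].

X[0] = Σ(n=0 to 4) x[n] · ω_5^0 = Σ x[n]
= (-3) + (-2) + (-2) + (1) + (-3)

X[0] = -9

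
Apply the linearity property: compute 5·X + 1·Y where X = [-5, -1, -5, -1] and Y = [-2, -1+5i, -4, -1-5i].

By linearity: DFT(5x + 1y) = 5·DFT(x) + 1·DFT(y)
= 5·[-5, -1, -5, -1] + 1·[-2, -1+5i, -4, -1-5i]

Computing element-wise:
Z[0] = 5·(-5) + 1·(-2) = -27
Z[1] = 5·(-1) + 1·(-1+5i) = -6+5i
Z[2] = 5·(-5) + 1·(-4) = -29
Z[3] = 5·(-1) + 1·(-1-5i) = -6-5i

DFT(5x + 1y) = 5·X + 1·Y = [-27, -6+5i, -29, -6-5i]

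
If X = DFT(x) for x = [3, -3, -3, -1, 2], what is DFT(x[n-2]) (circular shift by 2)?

Time shift by 2: X_shifted[k] = ω_5^(2k) · X[k]
Shifted x = [-1, 2, 3, -3, -3]

DFT(x[n-2]) = [-2, -1.3090-8.2820i, -0.1910+2.7674i, -0.1910-2.7674i, -1.3090+8.2820i]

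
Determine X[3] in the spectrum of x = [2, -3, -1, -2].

X[3] = Σ(n=0 to 3) x[n] · ω_4^(3n) where ω_4 = e^(-2πi/4)
= (2)·ω_4^0 + (-3)·ω_4^3 + (-1)·ω_4^6 + (-2)·ω_4^9

X[3] = 3-1i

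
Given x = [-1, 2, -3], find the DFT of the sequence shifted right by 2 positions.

Time shift by 2: X_shifted[k] = ω_3^(2k) · X[k]
Shifted x = [2, -3, -1]

DFT(x[n-2]) = [-2, 4.0000+1.7321i, 4.0000-1.7321i]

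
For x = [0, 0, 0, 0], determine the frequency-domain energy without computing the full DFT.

Parseval: Σ|x[n]|² = (1/N)Σ|X[k]|², so Σ|X[k]|² = N·Σ|x[n]|² = 4·0.0000

Σ|X[k]|² = N·Σ|x[n]|² = 4·0.0000 = 0.0000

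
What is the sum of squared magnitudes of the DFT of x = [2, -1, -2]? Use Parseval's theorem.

Parseval: Σ|x[n]|² = (1/N)Σ|X[k]|², so Σ|X[k]|² = N·Σ|x[n]|² = 3·9.0000

Σ|X[k]|² = N·Σ|x[n]|² = 3·9.0000 = 27.0000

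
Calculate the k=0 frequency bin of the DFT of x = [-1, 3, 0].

X[0] = Σ(n=0 to 2) x[n] · ω_3^0 = Σ x[n]
= (-1) + (3) + (0)

X[0] = 2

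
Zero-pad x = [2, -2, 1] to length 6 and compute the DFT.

Original 3-point DFT: [1, 2.5000+2.5981i, 2.5000-2.5981i]
Zero-padded 6-point DFT provides frequency interpolation.

DFT_6([x, 0, ...]) = [1, 0.5000+0.8660i, 2.5000+2.5981i, 5, 2.5000-2.5981i, 0.5000-0.8660i]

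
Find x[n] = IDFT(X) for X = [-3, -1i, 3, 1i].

x[n] = (1/4) Σ(k=0 to 3) X[k] · e^(2πikn/4)

Computing each x[n]:
x[0] = 0
x[1] = -1
x[2] = 0
x[3] = -2

x = [0, -1, 0, -2]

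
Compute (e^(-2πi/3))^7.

Since ω_3^3 = 1, powers reduce modulo 3.
7 mod 3 = 1
So ω_3^7 = ω_3^1 = e^(-2πi·1/3)

ω_3^7 = ω_3^1 = -0.5000-0.8660i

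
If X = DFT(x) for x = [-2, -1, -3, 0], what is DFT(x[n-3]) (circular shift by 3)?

Time shift by 3: X_shifted[k] = ω_4^(3k) · X[k]
Shifted x = [-1, -3, 0, -2]

DFT(x[n-3]) = [-6, -1+1i, 4, -1-1i]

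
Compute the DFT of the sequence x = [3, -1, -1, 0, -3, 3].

X[k] = Σ(n=0 to 5) x[n] · ω_6^(nk)
where ω_6 = e^(-2πi/6)

Computing each X[k]:
X[0] = 1
X[1] = 6.0000+1.7321i
X[2] = 4.0000+5.1962i
X[3] = -3
X[4] = 4.0000-5.1962i
X[5] = 6.0000-1.7321i

X = [1, 6.0000+1.7321i, 4.0000+5.1962i, -3, 4.0000-5.1962i, 6.0000-1.7321i]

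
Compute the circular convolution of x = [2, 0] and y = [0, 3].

(x ⊛ y)[n] = Σ(m=0 to 1) x[m] · y[(n-m) mod 2]

Computing each output sample:
(x ⊛ y)[0] = 0
(x ⊛ y)[1] = 6

x ⊛ y = [0, 6]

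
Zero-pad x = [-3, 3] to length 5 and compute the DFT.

Original 2-point DFT: [0, -6]
Zero-padded 5-point DFT provides frequency interpolation.

DFT_5([x, 0, ...]) = [0, -2.0729-2.8532i, -5.4271-1.7634i, -5.4271+1.7634i, -2.0729+2.8532i]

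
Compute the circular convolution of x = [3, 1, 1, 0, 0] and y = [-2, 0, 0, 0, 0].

(x ⊛ y)[n] = Σ(m=0 to 4) x[m] · y[(n-m) mod 5]

Computing each output sample:
(x ⊛ y)[0] = -6
(x ⊛ y)[1] = -2
(x ⊛ y)[2] = -2
(x ⊛ y)[3] = 0
(x ⊛ y)[4] = 0

x ⊛ y = [-6, -2, -2, 0, 0]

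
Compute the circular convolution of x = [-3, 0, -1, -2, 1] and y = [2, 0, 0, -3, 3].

(x ⊛ y)[n] = Σ(m=0 to 4) x[m] · y[(n-m) mod 5]

Computing each output sample:
(x ⊛ y)[0] = -3
(x ⊛ y)[1] = 3
(x ⊛ y)[2] = -11
(x ⊛ y)[3] = 8
(x ⊛ y)[4] = -7

x ⊛ y = [-3, 3, -11, 8, -7]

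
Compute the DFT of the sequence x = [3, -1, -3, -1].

X[k] = Σ(n=0 to 3) x[n] · ω_4^(nk)
where ω_4 = e^(-2πi/4)

Computing each X[k]:
X[0] = -2
X[1] = 6
X[2] = 2
X[3] = 6

X = [-2, 6, 2, 6]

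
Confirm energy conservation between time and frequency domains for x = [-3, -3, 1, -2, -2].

Time domain:
Σ|x[n]|² = |-3|² + |-3|² + |1|² + |-2|² + |-2|² = 27.0000

Frequency domain:
(1/5)Σ|X[k]|² = (1/5)(|-9|² + |-3.7361-0.8123i|² + |0.7361+3.4410i|² + |0.7361-3.4410i|² + |-3.7361+0.8123i|²) = (1/5)·135.0000 = 27.0000

Both sides agree, confirming Parseval's theorem.

Σ|x[n]|² = (1/N)Σ|X[k]|² = 27.0000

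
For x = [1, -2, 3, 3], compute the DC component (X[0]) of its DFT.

X[0] = Σ(n=0 to 3) x[n] · ω_4^0 = Σ x[n]
= (1) + (-2) + (3) + (3)

X[0] = 5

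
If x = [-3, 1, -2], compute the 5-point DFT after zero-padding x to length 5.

Original 3-point DFT: [-4, -2.5000-2.5981i, -2.5000+2.5981i]
Zero-padded 5-point DFT provides frequency interpolation.

DFT_5([x, 0, ...]) = [-4, -1.0729+0.2245i, -4.4271-2.4899i, -4.4271+2.4899i, -1.0729-0.2245i]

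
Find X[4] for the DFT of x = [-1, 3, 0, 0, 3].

X[4] = Σ(n=0 to 4) x[n] · ω_5^(4n) where ω_5 = e^(-2πi/5)
= (-1)·ω_5^0 + (3)·ω_5^4 + (0)·ω_5^8 + (0)·ω_5^12 + (3)·ω_5^16

X[4] = 0.8541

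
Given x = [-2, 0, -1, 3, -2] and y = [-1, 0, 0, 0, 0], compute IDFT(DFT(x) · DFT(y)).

(x ⊛ y)[n] = Σ(m=0 to 4) x[m] · y[(n-m) mod 5]

Computing each output sample:
(x ⊛ y)[0] = 2
(x ⊛ y)[1] = 0
(x ⊛ y)[2] = 1
(x ⊛ y)[3] = -3
(x ⊛ y)[4] = 2

x ⊛ y = [2, 0, 1, -3, 2]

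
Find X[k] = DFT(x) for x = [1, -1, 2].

X[k] = Σ(n=0 to 2) x[n] · ω_3^(nk)
where ω_3 = e^(-2πi/3)

Computing each X[k]:
X[0] = 2
X[1] = 0.5000+2.5981i
X[2] = 0.5000-2.5981i

X = [2, 0.5000+2.5981i, 0.5000-2.5981i]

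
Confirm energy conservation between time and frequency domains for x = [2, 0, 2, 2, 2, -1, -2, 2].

Time domain:
Σ|x[n]|² = |2|² + |0|² + |2|² + |2|² + |2|² + |-1|² + |-2|² + |2|² = 25.0000

Frequency domain:
(1/8)Σ|X[k]|² = (1/8)(|7|² + |0.7071-4.7071i|² + |4+5i|² + |-0.7071+3.2929i|² + |1|² + |-0.7071-3.2929i|² + |4-5i|² + |0.7071+4.7071i|²) = (1/8)·200.0000 = 25.0000

Both sides agree, confirming Parseval's theorem.

Σ|x[n]|² = (1/N)Σ|X[k]|² = 25.0000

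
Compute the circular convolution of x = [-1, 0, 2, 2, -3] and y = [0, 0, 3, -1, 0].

(x ⊛ y)[n] = Σ(m=0 to 4) x[m] · y[(n-m) mod 5]

Computing each output sample:
(x ⊛ y)[0] = 4
(x ⊛ y)[1] = -11
(x ⊛ y)[2] = 0
(x ⊛ y)[3] = 1
(x ⊛ y)[4] = 6

x ⊛ y = [4, -11, 0, 1, 6]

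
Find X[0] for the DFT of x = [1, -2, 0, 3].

X[0] = Σ(n=0 to 3) x[n] · ω_4^0 = Σ x[n]
= (1) + (-2) + (0) + (3)

X[0] = 2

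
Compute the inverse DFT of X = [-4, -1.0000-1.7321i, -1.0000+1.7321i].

x[n] = (1/3) Σ(k=0 to 2) X[k] · e^(2πikn/3)

Computing each x[n]:
x[0] = -2
x[1] = 0
x[2] = -2

x = [-2, 0, -2]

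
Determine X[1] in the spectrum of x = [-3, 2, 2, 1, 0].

X[1] = Σ(n=0 to 4) x[n] · ω_5^(1n) where ω_5 = e^(-2πi/5)
= (-3)·ω_5^0 + (2)·ω_5^1 + (2)·ω_5^2 + (1)·ω_5^3 + (0)·ω_5^4

X[1] = -4.8090-2.4899i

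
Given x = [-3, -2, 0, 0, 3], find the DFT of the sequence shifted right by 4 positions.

Time shift by 4: X_shifted[k] = ω_5^(4k) · X[k]
Shifted x = [-2, 0, 0, 3, -3]

DFT(x[n-4]) = [-2, -5.3541-1.0898i, 1.3541-4.6165i, 1.3541+4.6165i, -5.3541+1.0898i]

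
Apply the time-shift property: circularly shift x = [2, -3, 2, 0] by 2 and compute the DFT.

Time shift by 2: X_shifted[k] = ω_4^(2k) · X[k]
Shifted x = [2, 0, 2, -3]

DFT(x[n-2]) = [1, -3i, 7, 3i]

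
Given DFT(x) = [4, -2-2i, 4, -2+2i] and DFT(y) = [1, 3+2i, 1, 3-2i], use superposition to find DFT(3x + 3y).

By linearity: DFT(3x + 3y) = 3·DFT(x) + 3·DFT(y)
= 3·[4, -2-2i, 4, -2+2i] + 3·[1, 3+2i, 1, 3-2i]

Computing element-wise:
Z[0] = 3·(4) + 3·(1) = 15
Z[1] = 3·(-2-2i) + 3·(3+2i) = 3
Z[2] = 3·(4) + 3·(1) = 15
Z[3] = 3·(-2+2i) + 3·(3-2i) = 3

DFT(3x + 3y) = 3·X + 3·Y = [15, 3, 15, 3]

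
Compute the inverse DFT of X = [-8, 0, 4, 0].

x[n] = (1/4) Σ(k=0 to 3) X[k] · e^(2πikn/4)

Computing each x[n]:
x[0] = -1
x[1] = -3
x[2] = -1
x[3] = -3

x = [-1, -3, -1, -3]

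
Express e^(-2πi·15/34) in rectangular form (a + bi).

ω_34^15 = e^(-2πi·15/34)
= cos(-2π·15/34) + i·sin(-2π·15/34)
= cos(-30π/34) + i·sin(-30π/34)

ω_34^15 = cos(-30π/34) + i·sin(-30π/34) = -0.9325-0.3612i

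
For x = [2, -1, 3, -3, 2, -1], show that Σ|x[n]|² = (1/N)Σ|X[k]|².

Time domain:
Σ|x[n]|² = |2|² + |-1|² + |3|² + |-3|² + |2|² + |-1|² = 28.0000

Frequency domain:
(1/6)Σ|X[k]|² = (1/6)(|2|² + |1.5000-0.8660i|² + |-2.5000+0.8660i|² + |12|² + |-2.5000-0.8660i|² + |1.5000+0.8660i|²) = (1/6)·168.0000 = 28.0000

Both sides agree, confirming Parseval's theorem.

Σ|x[n]|² = (1/N)Σ|X[k]|² = 28.0000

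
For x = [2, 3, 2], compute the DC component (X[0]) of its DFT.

X[0] = Σ(n=0 to 2) x[n] · ω_3^0 = Σ x[n]
= (2) + (3) + (2)

X[0] = 7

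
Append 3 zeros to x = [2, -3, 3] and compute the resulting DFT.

Original 3-point DFT: [2, 2.0000+5.1962i, 2.0000-5.1962i]
Zero-padded 6-point DFT provides frequency interpolation.

DFT_6([x, 0, ...]) = [2, -1, 2.0000+5.1962i, 8, 2.0000-5.1962i, -1]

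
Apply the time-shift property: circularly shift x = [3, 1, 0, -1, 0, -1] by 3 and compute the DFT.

Time shift by 3: X_shifted[k] = ω_6^(3k) · X[k]
Shifted x = [-1, 0, -1, 3, 1, 0]

DFT(x[n-3]) = [2, -4.0000+1.7321i, 2.0000-1.7321i, -4, 2.0000+1.7321i, -4.0000-1.7321i]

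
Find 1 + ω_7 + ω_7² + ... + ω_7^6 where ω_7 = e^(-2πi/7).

Sum of all nth roots of unity equals 0 for n > 1 (geometric series with r ≠ 1).

0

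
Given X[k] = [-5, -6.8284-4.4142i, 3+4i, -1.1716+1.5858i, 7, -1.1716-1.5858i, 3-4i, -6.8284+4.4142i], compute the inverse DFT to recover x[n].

x[n] = (1/8) Σ(k=0 to 7) X[k] · e^(2πikn/8)

Computing each x[n]:
x[0] = -1
x[1] = -3
x[2] = 1
x[3] = 1
x[4] = 3
x[5] = -2
x[6] = -2
x[7] = -2

x = [-1, -3, 1, 1, 3, -2, -2, -2]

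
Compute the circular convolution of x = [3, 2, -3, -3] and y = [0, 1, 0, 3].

(x ⊛ y)[n] = Σ(m=0 to 3) x[m] · y[(n-m) mod 4]

Computing each output sample:
(x ⊛ y)[0] = 3
(x ⊛ y)[1] = -6
(x ⊛ y)[2] = -7
(x ⊛ y)[3] = 6

x ⊛ y = [3, -6, -7, 6]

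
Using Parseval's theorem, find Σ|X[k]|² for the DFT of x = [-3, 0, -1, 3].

Parseval: Σ|x[n]|² = (1/N)Σ|X[k]|², so Σ|X[k]|² = N·Σ|x[n]|² = 4·19.0000

Σ|X[k]|² = N·Σ|x[n]|² = 4·19.0000 = 76.0000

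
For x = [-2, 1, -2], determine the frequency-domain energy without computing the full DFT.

Parseval: Σ|x[n]|² = (1/N)Σ|X[k]|², so Σ|X[k]|² = N·Σ|x[n]|² = 3·9.0000

Σ|X[k]|² = N·Σ|x[n]|² = 3·9.0000 = 27.0000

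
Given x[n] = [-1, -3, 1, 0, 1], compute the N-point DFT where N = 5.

X[k] = Σ(n=0 to 4) x[n] · ω_5^(nk)
where ω_5 = e^(-2πi/5)

Computing each X[k]:
X[0] = -2
X[1] = -2.4271+3.2164i
X[2] = 0.9271+3.3022i
X[3] = 0.9271-3.3022i
X[4] = -2.4271-3.2164i

X = [-2, -2.4271+3.2164i, 0.9271+3.3022i, 0.9271-3.3022i, -2.4271-3.2164i]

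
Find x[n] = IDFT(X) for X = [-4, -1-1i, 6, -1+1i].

x[n] = (1/4) Σ(k=0 to 3) X[k] · e^(2πikn/4)

Computing each x[n]:
x[0] = 0
x[1] = -2
x[2] = 1
x[3] = -3

x = [0, -2, 1, -3]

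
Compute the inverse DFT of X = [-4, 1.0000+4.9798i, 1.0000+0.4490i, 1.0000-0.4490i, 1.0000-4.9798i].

x[n] = (1/5) Σ(k=0 to 4) X[k] · e^(2πikn/5)

Computing each x[n]:
x[0] = 0
x[1] = -3
x[2] = -2
x[3] = 0
x[4] = 1

x = [0, -3, -2, 0, 1]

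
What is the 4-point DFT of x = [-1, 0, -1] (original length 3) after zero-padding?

Original 3-point DFT: [-2, -0.5000-0.8660i, -0.5000+0.8660i]
Zero-padded 4-point DFT provides frequency interpolation.

DFT_4([x, 0, ...]) = [-2, 0, -2, 0]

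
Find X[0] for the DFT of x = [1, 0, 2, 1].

X[0] = Σ(n=0 to 3) x[n] · ω_4^0 = Σ x[n]
= (1) + (0) + (2) + (1)

X[0] = 4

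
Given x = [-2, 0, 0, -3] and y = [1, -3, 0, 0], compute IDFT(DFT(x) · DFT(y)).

(x ⊛ y)[n] = Σ(m=0 to 3) x[m] · y[(n-m) mod 4]

Computing each output sample:
(x ⊛ y)[0] = 7
(x ⊛ y)[1] = 6
(x ⊛ y)[2] = 0
(x ⊛ y)[3] = -3

x ⊛ y = [7, 6, 0, -3]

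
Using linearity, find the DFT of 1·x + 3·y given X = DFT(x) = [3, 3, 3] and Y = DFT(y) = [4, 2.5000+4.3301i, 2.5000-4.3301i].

By linearity: DFT(1x + 3y) = 1·DFT(x) + 3·DFT(y)
= 1·[3, 3, 3] + 3·[4, 2.5000+4.3301i, 2.5000-4.3301i]

Computing element-wise:
Z[0] = 1·(3) + 3·(4) = 15
Z[1] = 1·(3) + 3·(2.5000+4.3301i) = 10.5000+12.9903i
Z[2] = 1·(3) + 3·(2.5000-4.3301i) = 10.5000-12.9903i

DFT(1x + 3y) = 1·X + 3·Y = [15, 10.5000+12.9903i, 10.5000-12.9903i]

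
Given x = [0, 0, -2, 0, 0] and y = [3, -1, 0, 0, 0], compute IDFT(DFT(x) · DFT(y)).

(x ⊛ y)[n] = Σ(m=0 to 4) x[m] · y[(n-m) mod 5]

Computing each output sample:
(x ⊛ y)[0] = 0
(x ⊛ y)[1] = 0
(x ⊛ y)[2] = -6
(x ⊛ y)[3] = 2
(x ⊛ y)[4] = 0

x ⊛ y = [0, 0, -6, 2, 0]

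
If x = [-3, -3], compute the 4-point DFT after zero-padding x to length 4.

Original 2-point DFT: [-6, 0]
Zero-padded 4-point DFT provides frequency interpolation.

DFT_4([x, 0, ...]) = [-6, -3+3i, 0, -3-3i]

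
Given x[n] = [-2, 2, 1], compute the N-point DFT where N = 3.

X[k] = Σ(n=0 to 2) x[n] · ω_3^(nk)
where ω_3 = e^(-2πi/3)

Computing each X[k]:
X[0] = 1
X[1] = -3.5000-0.8660i
X[2] = -3.5000+0.8660i

X = [1, -3.5000-0.8660i, -3.5000+0.8660i]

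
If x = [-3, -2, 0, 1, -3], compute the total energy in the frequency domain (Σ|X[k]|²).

Parseval: Σ|x[n]|² = (1/N)Σ|X[k]|², so Σ|X[k]|² = N·Σ|x[n]|² = 5·23.0000

Σ|X[k]|² = N·Σ|x[n]|² = 5·23.0000 = 115.0000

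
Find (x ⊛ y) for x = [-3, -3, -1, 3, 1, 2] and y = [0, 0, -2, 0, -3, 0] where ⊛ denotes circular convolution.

(x ⊛ y)[n] = Σ(m=0 to 5) x[m] · y[(n-m) mod 6]

Computing each output sample:
(x ⊛ y)[0] = 1
(x ⊛ y)[1] = -13
(x ⊛ y)[2] = 3
(x ⊛ y)[3] = 0
(x ⊛ y)[4] = 11
(x ⊛ y)[5] = 3

x ⊛ y = [1, -13, 3, 0, 11, 3]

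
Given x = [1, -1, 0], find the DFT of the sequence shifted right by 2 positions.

Time shift by 2: X_shifted[k] = ω_3^(2k) · X[k]
Shifted x = [-1, 0, 1]

DFT(x[n-2]) = [0, -1.5000+0.8660i, -1.5000-0.8660i]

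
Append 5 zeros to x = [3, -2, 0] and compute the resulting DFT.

Original 3-point DFT: [1, 4.0000+1.7321i, 4.0000-1.7321i]
Zero-padded 8-point DFT provides frequency interpolation.

DFT_8([x, 0, ...]) = [1, 1.5858+1.4142i, 3+2i, 4.4142+1.4142i, 5, 4.4142-1.4142i, 3-2i, 1.5858-1.4142i]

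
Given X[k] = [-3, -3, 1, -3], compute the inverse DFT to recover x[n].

x[n] = (1/4) Σ(k=0 to 3) X[k] · e^(2πikn/4)

Computing each x[n]:
x[0] = -2
x[1] = -1
x[2] = 1
x[3] = -1

x = [-2, -1, 1, -1]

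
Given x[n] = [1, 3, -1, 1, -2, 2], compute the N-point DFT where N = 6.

X[k] = Σ(n=0 to 5) x[n] · ω_6^(nk)
where ω_6 = e^(-2πi/6)

Computing each X[k]:
X[0] = 4
X[1] = 4.0000-1.7321i
X[2] = 1
X[3] = -8
X[4] = 1
X[5] = 4.0000+1.7321i

X = [4, 4.0000-1.7321i, 1, -8, 1, 4.0000+1.7321i]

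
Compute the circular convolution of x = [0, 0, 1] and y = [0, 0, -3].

(x ⊛ y)[n] = Σ(m=0 to 2) x[m] · y[(n-m) mod 3]

Computing each output sample:
(x ⊛ y)[0] = 0
(x ⊛ y)[1] = -3
(x ⊛ y)[2] = 0

x ⊛ y = [0, -3, 0]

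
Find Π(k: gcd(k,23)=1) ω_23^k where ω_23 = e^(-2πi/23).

The primitive 23rd roots of unity are ω_23^k for k coprime to 23: k ∈ {1, 2, 3, 4, 5, 6, 7, 8, 9, 10, 11, 12, 13, 14, 15, 16, 17, 18, 19, 20, 21, 22}
Their product equals the constant term of the cyclotomic polynomial Φ_23(x) up to sign.
For n ≥ 3, the product of all primitive nth roots of unity is 1. (For n=1 it is 1; for n=2 it is -1.)

1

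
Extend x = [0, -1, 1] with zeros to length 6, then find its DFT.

Original 3-point DFT: [0, 1.7321i, -1.7321i]
Zero-padded 6-point DFT provides frequency interpolation.

DFT_6([x, 0, ...]) = [0, -1, 1.7321i, 2, -1.7321i, -1]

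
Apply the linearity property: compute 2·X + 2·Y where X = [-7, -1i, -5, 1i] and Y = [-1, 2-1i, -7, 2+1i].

By linearity: DFT(2x + 2y) = 2·DFT(x) + 2·DFT(y)
= 2·[-7, -1i, -5, 1i] + 2·[-1, 2-1i, -7, 2+1i]

Computing element-wise:
Z[0] = 2·(-7) + 2·(-1) = -16
Z[1] = 2·(-1i) + 2·(2-1i) = 4-4i
Z[2] = 2·(-5) + 2·(-7) = -24
Z[3] = 2·(1i) + 2·(2+1i) = 4+4i

DFT(2x + 2y) = 2·X + 2·Y = [-16, 4-4i, -24, 4+4i]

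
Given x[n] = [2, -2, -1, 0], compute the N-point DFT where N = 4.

X[k] = Σ(n=0 to 3) x[n] · ω_4^(nk)
where ω_4 = e^(-2πi/4)

Computing each X[k]:
X[0] = -1
X[1] = 3+2i
X[2] = 3
X[3] = 3-2i

X = [-1, 3+2i, 3, 3-2i]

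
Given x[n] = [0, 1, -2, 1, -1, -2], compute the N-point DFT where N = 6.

X[k] = Σ(n=0 to 5) x[n] · ω_6^(nk)
where ω_6 = e^(-2πi/6)

Computing each X[k]:
X[0] = -3
X[1] = -1.7321i
X[2] = 3.0000-3.4641i
X[3] = -3
X[4] = 3.0000+3.4641i
X[5] = 1.7321i

X = [-3, -1.7321i, 3.0000-3.4641i, -3, 3.0000+3.4641i, 1.7321i]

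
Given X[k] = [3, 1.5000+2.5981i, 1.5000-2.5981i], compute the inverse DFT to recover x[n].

x[n] = (1/3) Σ(k=0 to 2) X[k] · e^(2πikn/3)

Computing each x[n]:
x[0] = 2
x[1] = -1
x[2] = 2

x = [2, -1, 2]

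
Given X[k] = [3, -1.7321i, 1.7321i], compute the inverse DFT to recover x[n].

x[n] = (1/3) Σ(k=0 to 2) X[k] · e^(2πikn/3)

Computing each x[n]:
x[0] = 1
x[1] = 2
x[2] = 0

x = [1, 2, 0]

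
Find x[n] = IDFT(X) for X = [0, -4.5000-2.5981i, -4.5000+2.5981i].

x[n] = (1/3) Σ(k=0 to 2) X[k] · e^(2πikn/3)

Computing each x[n]:
x[0] = -3
x[1] = 3
x[2] = 0

x = [-3, 3, 0]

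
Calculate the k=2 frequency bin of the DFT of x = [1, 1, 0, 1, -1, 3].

X[2] = Σ(n=0 to 5) x[n] · ω_6^(2n) where ω_6 = e^(-2πi/6)
= (1)·ω_6^0 + (1)·ω_6^2 + (0)·ω_6^4 + (1)·ω_6^6 + (-1)·ω_6^8 + (3)·ω_6^10

X[2] = 0.5000+2.5981i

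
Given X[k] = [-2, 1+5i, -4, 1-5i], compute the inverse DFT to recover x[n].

x[n] = (1/4) Σ(k=0 to 3) X[k] · e^(2πikn/4)

Computing each x[n]:
x[0] = -1
x[1] = -2
x[2] = -2
x[3] = 3

x = [-1, -2, -2, 3]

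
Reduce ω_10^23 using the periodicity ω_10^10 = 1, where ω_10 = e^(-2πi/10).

Since ω_10^10 = 1, powers reduce modulo 10.
23 mod 10 = 3
So ω_10^23 = ω_10^3 = e^(-2πi·3/10)

ω_10^23 = ω_10^3 = -0.3090-0.9511i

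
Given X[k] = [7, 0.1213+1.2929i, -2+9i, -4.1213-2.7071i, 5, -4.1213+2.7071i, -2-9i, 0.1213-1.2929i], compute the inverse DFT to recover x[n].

x[n] = (1/8) Σ(k=0 to 7) X[k] · e^(2πikn/8)

Computing each x[n]:
x[0] = 0
x[1] = -1
x[2] = 1
x[3] = 2
x[4] = 2
x[5] = -3
x[6] = 3
x[7] = 3

x = [0, -1, 1, 2, 2, -3, 3, 3]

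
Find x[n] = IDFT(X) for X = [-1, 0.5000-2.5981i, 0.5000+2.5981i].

x[n] = (1/3) Σ(k=0 to 2) X[k] · e^(2πikn/3)

Computing each x[n]:
x[0] = 0
x[1] = 1
x[2] = -2

x = [0, 1, -2]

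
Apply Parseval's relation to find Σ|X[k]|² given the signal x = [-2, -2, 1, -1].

Parseval: Σ|x[n]|² = (1/N)Σ|X[k]|², so Σ|X[k]|² = N·Σ|x[n]|² = 4·10.0000

Σ|X[k]|² = N·Σ|x[n]|² = 4·10.0000 = 40.0000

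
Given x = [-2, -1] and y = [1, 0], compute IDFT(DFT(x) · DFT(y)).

(x ⊛ y)[n] = Σ(m=0 to 1) x[m] · y[(n-m) mod 2]

Computing each output sample:
(x ⊛ y)[0] = -2
(x ⊛ y)[1] = -1

x ⊛ y = [-2, -1]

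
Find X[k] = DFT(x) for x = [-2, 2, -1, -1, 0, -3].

X[k] = Σ(n=0 to 5) x[n] · ω_6^(nk)
where ω_6 = e^(-2πi/6)

Computing each X[k]:
X[0] = -5
X[1] = -1.0000-3.4641i
X[2] = -2.0000-5.1962i
X[3] = -1
X[4] = -2.0000+5.1962i
X[5] = -1.0000+3.4641i

X = [-5, -1.0000-3.4641i, -2.0000-5.1962i, -1, -2.0000+5.1962i, -1.0000+3.4641i]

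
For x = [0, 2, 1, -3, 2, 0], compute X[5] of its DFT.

X[5] = Σ(n=0 to 5) x[n] · ω_6^(5n) where ω_6 = e^(-2πi/6)
= (0)·ω_6^0 + (2)·ω_6^5 + (1)·ω_6^10 + (-3)·ω_6^15 + (2)·ω_6^20 + (0)·ω_6^25

X[5] = 2.5000+0.8660i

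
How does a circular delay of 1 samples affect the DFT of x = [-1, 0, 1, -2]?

Time shift by 1: X_shifted[k] = ω_4^(1k) · X[k]
Shifted x = [-2, -1, 0, 1]

DFT(x[n-1]) = [-2, -2+2i, -2, -2-2i]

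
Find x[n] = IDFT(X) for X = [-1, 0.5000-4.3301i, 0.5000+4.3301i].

x[n] = (1/3) Σ(k=0 to 2) X[k] · e^(2πikn/3)

Computing each x[n]:
x[0] = 0
x[1] = 2
x[2] = -3

x = [0, 2, -3]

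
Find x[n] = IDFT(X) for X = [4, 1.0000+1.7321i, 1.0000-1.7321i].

x[n] = (1/3) Σ(k=0 to 2) X[k] · e^(2πikn/3)

Computing each x[n]:
x[0] = 2
x[1] = 0
x[2] = 2

x = [2, 0, 2]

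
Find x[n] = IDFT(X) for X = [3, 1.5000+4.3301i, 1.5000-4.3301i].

x[n] = (1/3) Σ(k=0 to 2) X[k] · e^(2πikn/3)

Computing each x[n]:
x[0] = 2
x[1] = -2
x[2] = 3

x = [2, -2, 3]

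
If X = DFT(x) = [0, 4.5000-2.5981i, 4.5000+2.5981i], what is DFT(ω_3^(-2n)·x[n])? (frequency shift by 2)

Modulation property: DFT(ω_3^(-2n)·x[n]) = X[(k-2) mod 3], so circularly shift X by 2 positions.

X[k-2] = [4.5000-2.5981i, 4.5000+2.5981i, 0]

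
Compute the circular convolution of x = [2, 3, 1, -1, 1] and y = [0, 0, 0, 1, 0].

(x ⊛ y)[n] = Σ(m=0 to 4) x[m] · y[(n-m) mod 5]

Computing each output sample:
(x ⊛ y)[0] = 1
(x ⊛ y)[1] = -1
(x ⊛ y)[2] = 1
(x ⊛ y)[3] = 2
(x ⊛ y)[4] = 3

x ⊛ y = [1, -1, 1, 2, 3]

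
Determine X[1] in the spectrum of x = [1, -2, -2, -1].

X[1] = Σ(n=0 to 3) x[n] · ω_4^(1n) where ω_4 = e^(-2πi/4)
= (1)·ω_4^0 + (-2)·ω_4^1 + (-2)·ω_4^2 + (-1)·ω_4^3

X[1] = 3+1i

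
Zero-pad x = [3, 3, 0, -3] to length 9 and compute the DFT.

Original 4-point DFT: [3, 3-6i, 3, 3+6i]
Zero-padded 9-point DFT provides frequency interpolation.

DFT_9([x, 0, ...]) = [3, 6.7981+0.6697i, 5.0209-5.5525i, -1.5000-2.5981i, 1.6809+1.5720i, 1.6809-1.5720i, -1.5000+2.5981i, 5.0209+5.5525i, 6.7981-0.6697i]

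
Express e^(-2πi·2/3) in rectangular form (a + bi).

ω_3^2 = e^(-2πi·2/3)
= cos(-2π·2/3) + i·sin(-2π·2/3)
= cos(-4π/3) + i·sin(-4π/3)

ω_3^2 = cos(-4π/3) + i·sin(-4π/3) = -0.5000+0.8660i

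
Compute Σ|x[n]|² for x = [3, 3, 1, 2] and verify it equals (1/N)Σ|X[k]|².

Time domain:
Σ|x[n]|² = |3|² + |3|² + |1|² + |2|² = 23.0000

Frequency domain:
(1/4)Σ|X[k]|² = (1/4)(|9|² + |2-1i|² + |-1|² + |2+1i|²) = (1/4)·92.0000 = 23.0000

Both sides agree, confirming Parseval's theorem.

Σ|x[n]|² = (1/N)Σ|X[k]|² = 23.0000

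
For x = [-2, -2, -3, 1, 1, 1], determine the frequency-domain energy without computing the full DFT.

Parseval: Σ|x[n]|² = (1/N)Σ|X[k]|², so Σ|X[k]|² = N·Σ|x[n]|² = 6·20.0000

Σ|X[k]|² = N·Σ|x[n]|² = 6·20.0000 = 120.0000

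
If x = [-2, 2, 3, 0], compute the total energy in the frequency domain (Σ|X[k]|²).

Parseval: Σ|x[n]|² = (1/N)Σ|X[k]|², so Σ|X[k]|² = N·Σ|x[n]|² = 4·17.0000

Σ|X[k]|² = N·Σ|x[n]|² = 4·17.0000 = 68.0000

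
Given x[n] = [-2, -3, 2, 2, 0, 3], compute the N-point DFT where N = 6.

X[k] = Σ(n=0 to 5) x[n] · ω_6^(nk)
where ω_6 = e^(-2πi/6)

Computing each X[k]:
X[0] = 2
X[1] = -5.0000+3.4641i
X[2] = -1.0000+6.9282i
X[3] = -2
X[4] = -1.0000-6.9282i
X[5] = -5.0000-3.4641i

X = [2, -5.0000+3.4641i, -1.0000+6.9282i, -2, -1.0000-6.9282i, -5.0000-3.4641i]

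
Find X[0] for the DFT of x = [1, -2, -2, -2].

X[0] = Σ(n=0 to 3) x[n] · ω_4^0 = Σ x[n]
= (1) + (-2) + (-2) + (-2)

X[0] = -5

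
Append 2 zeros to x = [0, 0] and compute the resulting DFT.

Original 2-point DFT: [0, 0]
Zero-padded 4-point DFT provides frequency interpolation.

DFT_4([x, 0, ...]) = [0, 0, 0, 0]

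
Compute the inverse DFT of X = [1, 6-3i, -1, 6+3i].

x[n] = (1/4) Σ(k=0 to 3) X[k] · e^(2πikn/4)

Computing each x[n]:
x[0] = 3
x[1] = 2
x[2] = -3
x[3] = -1

x = [3, 2, -3, -1]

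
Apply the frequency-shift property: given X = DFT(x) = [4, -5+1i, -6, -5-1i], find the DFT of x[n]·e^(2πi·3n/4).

Modulation property: DFT(ω_4^(-3n)·x[n]) = X[(k-3) mod 4], so circularly shift X by 3 positions.

X[k-3] = [-5+1i, -6, -5-1i, 4]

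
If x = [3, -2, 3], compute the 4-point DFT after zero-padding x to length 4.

Original 3-point DFT: [4, 2.5000+4.3301i, 2.5000-4.3301i]
Zero-padded 4-point DFT provides frequency interpolation.

DFT_4([x, 0, ...]) = [4, 2i, 8, -2i]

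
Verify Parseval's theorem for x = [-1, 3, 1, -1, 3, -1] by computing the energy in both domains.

Time domain:
Σ|x[n]|² = |-1|² + |3|² + |1|² + |-1|² + |3|² + |-1|² = 22.0000

Frequency domain:
(1/6)Σ|X[k]|² = (1/6)(|4|² + |-1.0000-1.7321i|² + |-5.0000-5.1962i|² + |2|² + |-5.0000+5.1962i|² + |-1.0000+1.7321i|²) = (1/6)·132.0000 = 22.0000

Both sides agree, confirming Parseval's theorem.

Σ|x[n]|² = (1/N)Σ|X[k]|² = 22.0000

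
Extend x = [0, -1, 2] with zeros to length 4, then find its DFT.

Original 3-point DFT: [1, -0.5000+2.5981i, -0.5000-2.5981i]
Zero-padded 4-point DFT provides frequency interpolation.

DFT_4([x, 0, ...]) = [1, -2+1i, 3, -2-1i]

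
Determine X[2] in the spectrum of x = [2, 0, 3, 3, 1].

X[2] = Σ(n=0 to 4) x[n] · ω_5^(2n) where ω_5 = e^(-2πi/5)
= (2)·ω_5^0 + (0)·ω_5^2 + (3)·ω_5^4 + (3)·ω_5^6 + (1)·ω_5^8

X[2] = 3.0451+0.5878i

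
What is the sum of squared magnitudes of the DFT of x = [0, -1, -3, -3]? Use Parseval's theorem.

Parseval: Σ|x[n]|² = (1/N)Σ|X[k]|², so Σ|X[k]|² = N·Σ|x[n]|² = 4·19.0000

Σ|X[k]|² = N·Σ|x[n]|² = 4·19.0000 = 76.0000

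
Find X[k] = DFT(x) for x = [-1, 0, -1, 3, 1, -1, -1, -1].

X[k] = Σ(n=0 to 7) x[n] · ω_8^(nk)
where ω_8 = e^(-2πi/8)

Computing each X[k]:
X[0] = -1
X[1] = -4.1213-3.5355i
X[2] = 2+3i
X[3] = 0.1213-3.5355i
X[4] = -3
X[5] = 0.1213+3.5355i
X[6] = 2-3i
X[7] = -4.1213+3.5355i

X = [-1, -4.1213-3.5355i, 2+3i, 0.1213-3.5355i, -3, 0.1213+3.5355i, 2-3i, -4.1213+3.5355i]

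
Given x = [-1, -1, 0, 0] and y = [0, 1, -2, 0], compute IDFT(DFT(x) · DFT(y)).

(x ⊛ y)[n] = Σ(m=0 to 3) x[m] · y[(n-m) mod 4]

Computing each output sample:
(x ⊛ y)[0] = 0
(x ⊛ y)[1] = -1
(x ⊛ y)[2] = 1
(x ⊛ y)[3] = 2

x ⊛ y = [0, -1, 1, 2]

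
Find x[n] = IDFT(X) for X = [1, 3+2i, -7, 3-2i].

x[n] = (1/4) Σ(k=0 to 3) X[k] · e^(2πikn/4)

Computing each x[n]:
x[0] = 0
x[1] = 1
x[2] = -3
x[3] = 3

x = [0, 1, -3, 3]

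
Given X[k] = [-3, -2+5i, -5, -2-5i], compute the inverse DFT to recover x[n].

x[n] = (1/4) Σ(k=0 to 3) X[k] · e^(2πikn/4)

Computing each x[n]:
x[0] = -3
x[1] = -2
x[2] = -1
x[3] = 3

x = [-3, -2, -1, 3]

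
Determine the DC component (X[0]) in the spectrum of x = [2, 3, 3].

X[0] = Σ(n=0 to 2) x[n] · ω_3^0 = Σ x[n]
= (2) + (3) + (3)

X[0] = 8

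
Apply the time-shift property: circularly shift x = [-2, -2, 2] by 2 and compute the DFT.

Time shift by 2: X_shifted[k] = ω_3^(2k) · X[k]
Shifted x = [-2, 2, -2]

DFT(x[n-2]) = [-2, -2.0000-3.4641i, -2.0000+3.4641i]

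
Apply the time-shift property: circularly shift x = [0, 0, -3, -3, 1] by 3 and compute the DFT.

Time shift by 3: X_shifted[k] = ω_5^(3k) · X[k]
Shifted x = [-3, -3, 1, 0, 0]

DFT(x[n-3]) = [-5, -4.7361+2.2654i, -0.2639+2.7144i, -0.2639-2.7144i, -4.7361-2.2654i]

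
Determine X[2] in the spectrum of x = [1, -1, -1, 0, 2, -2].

X[2] = Σ(n=0 to 5) x[n] · ω_6^(2n) where ω_6 = e^(-2πi/6)
= (1)·ω_6^0 + (-1)·ω_6^2 + (-1)·ω_6^4 + (0)·ω_6^6 + (2)·ω_6^8 + (-2)·ω_6^10

X[2] = 2.0000-3.4641i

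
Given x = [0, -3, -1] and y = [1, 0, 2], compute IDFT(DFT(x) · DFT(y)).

(x ⊛ y)[n] = Σ(m=0 to 2) x[m] · y[(n-m) mod 3]

Computing each output sample:
(x ⊛ y)[0] = -6
(x ⊛ y)[1] = -5
(x ⊛ y)[2] = -1

x ⊛ y = [-6, -5, -1]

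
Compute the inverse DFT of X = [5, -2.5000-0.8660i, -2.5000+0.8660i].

x[n] = (1/3) Σ(k=0 to 2) X[k] · e^(2πikn/3)

Computing each x[n]:
x[0] = 0
x[1] = 3
x[2] = 2

x = [0, 3, 2]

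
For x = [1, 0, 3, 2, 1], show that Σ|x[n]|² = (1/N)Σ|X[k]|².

Time domain:
Σ|x[n]|² = |1|² + |0|² + |3|² + |2|² + |1|² = 15.0000

Frequency domain:
(1/5)Σ|X[k]|² = (1/5)(|7|² + |-2.7361+0.3633i|² + |1.7361+1.5388i|² + |1.7361-1.5388i|² + |-2.7361-0.3633i|²) = (1/5)·75.0000 = 15.0000

Both sides agree, confirming Parseval's theorem.

Σ|x[n]|² = (1/N)Σ|X[k]|² = 15.0000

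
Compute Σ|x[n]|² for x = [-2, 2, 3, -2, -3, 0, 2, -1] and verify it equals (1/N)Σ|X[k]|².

Time domain:
Σ|x[n]|² = |-2|² + |2|² + |3|² + |-2|² + |-3|² + |0|² + |2|² + |-1|² = 35.0000

Frequency domain:
(1/8)Σ|X[k]|² = (1/8)(|-1|² + |3.1213-1.7071i|² + |-10-5i|² + |-1.1213+0.2929i|² + |1|² + |-1.1213-0.2929i|² + |-10+5i|² + |3.1213+1.7071i|²) = (1/8)·280.0000 = 35.0000

Both sides agree, confirming Parseval's theorem.

Σ|x[n]|² = (1/N)Σ|X[k]|² = 35.0000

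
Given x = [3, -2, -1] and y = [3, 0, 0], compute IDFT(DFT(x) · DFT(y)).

(x ⊛ y)[n] = Σ(m=0 to 2) x[m] · y[(n-m) mod 3]

Computing each output sample:
(x ⊛ y)[0] = 9
(x ⊛ y)[1] = -6
(x ⊛ y)[2] = -3

x ⊛ y = [9, -6, -3]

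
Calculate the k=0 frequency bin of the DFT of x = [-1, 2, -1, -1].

X[0] = Σ(n=0 to 3) x[n] · ω_4^0 = Σ x[n]
= (-1) + (2) + (-1) + (-1)

X[0] = -1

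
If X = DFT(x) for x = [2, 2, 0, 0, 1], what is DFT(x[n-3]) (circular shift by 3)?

Time shift by 3: X_shifted[k] = ω_5^(3k) · X[k]
Shifted x = [0, 0, 1, 2, 2]

DFT(x[n-3]) = [5, -1.8090+2.4899i, -0.6910+0.2245i, -0.6910-0.2245i, -1.8090-2.4899i]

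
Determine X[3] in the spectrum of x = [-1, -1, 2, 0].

X[3] = Σ(n=0 to 3) x[n] · ω_4^(3n) where ω_4 = e^(-2πi/4)
= (-1)·ω_4^0 + (-1)·ω_4^3 + (2)·ω_4^6 + (0)·ω_4^9

X[3] = -3-1i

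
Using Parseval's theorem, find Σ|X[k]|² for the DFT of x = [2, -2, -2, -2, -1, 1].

Parseval: Σ|x[n]|² = (1/N)Σ|X[k]|², so Σ|X[k]|² = N·Σ|x[n]|² = 6·18.0000

Σ|X[k]|² = N·Σ|x[n]|² = 6·18.0000 = 108.0000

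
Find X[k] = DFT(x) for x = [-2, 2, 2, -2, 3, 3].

X[k] = Σ(n=0 to 5) x[n] · ω_6^(nk)
where ω_6 = e^(-2πi/6)

Computing each X[k]:
X[0] = 6
X[1] = 1.7321i
X[2] = -9
X[3] = 0
X[4] = -9
X[5] = -1.7321i

X = [6, 1.7321i, -9, 0, -9, -1.7321i]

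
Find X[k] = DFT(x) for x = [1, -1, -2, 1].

X[k] = Σ(n=0 to 3) x[n] · ω_4^(nk)
where ω_4 = e^(-2πi/4)

Computing each X[k]:
X[0] = -1
X[1] = 3+2i
X[2] = -1
X[3] = 3-2i

X = [-1, 3+2i, -1, 3-2i]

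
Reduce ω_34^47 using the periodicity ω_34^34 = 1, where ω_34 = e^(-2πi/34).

Since ω_34^34 = 1, powers reduce modulo 34.
47 mod 34 = 13
So ω_34^47 = ω_34^13 = e^(-2πi·13/34)

ω_34^47 = ω_34^13 = -0.7390-0.6737i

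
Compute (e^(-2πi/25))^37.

Since ω_25^25 = 1, powers reduce modulo 25.
37 mod 25 = 12
So ω_25^37 = ω_25^12 = e^(-2πi·12/25)

ω_25^37 = ω_25^12 = -0.9921-0.1253i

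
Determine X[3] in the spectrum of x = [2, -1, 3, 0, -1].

X[3] = Σ(n=0 to 4) x[n] · ω_5^(3n) where ω_5 = e^(-2πi/5)
= (2)·ω_5^0 + (-1)·ω_5^3 + (3)·ω_5^6 + (0)·ω_5^9 + (-1)·ω_5^12

X[3] = 4.5451-2.8532i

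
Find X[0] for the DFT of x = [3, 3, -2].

X[0] = Σ(n=0 to 2) x[n] · ω_3^0 = Σ x[n]
= (3) + (3) + (-2)

X[0] = 4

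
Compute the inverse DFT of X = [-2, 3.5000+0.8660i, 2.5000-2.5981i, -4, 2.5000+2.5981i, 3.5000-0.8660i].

x[n] = (1/6) Σ(k=0 to 5) X[k] · e^(2πikn/6)

Computing each x[n]:
x[0] = 1
x[1] = 1
x[2] = -3
x[3] = 0
x[4] = -1
x[5] = 0

x = [1, 1, -3, 0, -1, 0]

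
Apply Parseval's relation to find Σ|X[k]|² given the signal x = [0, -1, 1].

Parseval: Σ|x[n]|² = (1/N)Σ|X[k]|², so Σ|X[k]|² = N·Σ|x[n]|² = 3·2.0000

Σ|X[k]|² = N·Σ|x[n]|² = 3·2.0000 = 6.0000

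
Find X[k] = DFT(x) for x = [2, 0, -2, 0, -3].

X[k] = Σ(n=0 to 4) x[n] · ω_5^(nk)
where ω_5 = e^(-2πi/5)

Computing each X[k]:
X[0] = -3
X[1] = 2.6910-1.6776i
X[2] = 3.8090-3.6655i
X[3] = 3.8090+3.6655i
X[4] = 2.6910+1.6776i

X = [-3, 2.6910-1.6776i, 3.8090-3.6655i, 3.8090+3.6655i, 2.6910+1.6776i]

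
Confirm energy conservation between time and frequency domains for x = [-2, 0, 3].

Time domain:
Σ|x[n]|² = |-2|² + |0|² + |3|² = 13.0000

Frequency domain:
(1/3)Σ|X[k]|² = (1/3)(|1|² + |-3.5000+2.5981i|² + |-3.5000-2.5981i|²) = (1/3)·39.0000 = 13.0000

Both sides agree, confirming Parseval's theorem.

Σ|x[n]|² = (1/N)Σ|X[k]|² = 13.0000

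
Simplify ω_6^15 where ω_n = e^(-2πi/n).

Since ω_6^6 = 1, powers reduce modulo 6.
15 mod 6 = 3
So ω_6^15 = ω_6^3 = e^(-2πi·3/6)

ω_6^15 = ω_6^3 = -1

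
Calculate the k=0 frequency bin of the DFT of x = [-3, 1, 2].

X[0] = Σ(n=0 to 2) x[n] · ω_3^0 = Σ x[n]
= (-3) + (1) + (2)

X[0] = 0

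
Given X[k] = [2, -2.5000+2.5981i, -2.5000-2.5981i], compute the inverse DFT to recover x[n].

x[n] = (1/3) Σ(k=0 to 2) X[k] · e^(2πikn/3)

Computing each x[n]:
x[0] = -1
x[1] = 0
x[2] = 3

x = [-1, 0, 3]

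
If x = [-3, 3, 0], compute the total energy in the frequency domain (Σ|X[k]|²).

Parseval: Σ|x[n]|² = (1/N)Σ|X[k]|², so Σ|X[k]|² = N·Σ|x[n]|² = 3·18.0000

Σ|X[k]|² = N·Σ|x[n]|² = 3·18.0000 = 54.0000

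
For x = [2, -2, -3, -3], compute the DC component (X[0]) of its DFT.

X[0] = Σ(n=0 to 3) x[n] · ω_4^0 = Σ x[n]
= (2) + (-2) + (-3) + (-3)

X[0] = -6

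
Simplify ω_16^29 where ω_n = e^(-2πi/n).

Since ω_16^16 = 1, powers reduce modulo 16.
29 mod 16 = 13
So ω_16^29 = ω_16^13 = e^(-2πi·13/16)

ω_16^29 = ω_16^13 = 0.3827+0.9239i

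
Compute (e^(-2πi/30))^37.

Since ω_30^30 = 1, powers reduce modulo 30.
37 mod 30 = 7
So ω_30^37 = ω_30^7 = e^(-2πi·7/30)

ω_30^37 = ω_30^7 = 0.1045-0.9945i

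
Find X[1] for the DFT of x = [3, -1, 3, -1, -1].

X[1] = Σ(n=0 to 4) x[n] · ω_5^(1n) where ω_5 = e^(-2πi/5)
= (3)·ω_5^0 + (-1)·ω_5^1 + (3)·ω_5^2 + (-1)·ω_5^3 + (-1)·ω_5^4

X[1] = 0.7639-2.3511i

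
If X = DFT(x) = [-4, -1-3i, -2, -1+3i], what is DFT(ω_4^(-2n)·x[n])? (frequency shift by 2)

Modulation property: DFT(ω_4^(-2n)·x[n]) = X[(k-2) mod 4], so circularly shift X by 2 positions.

X[k-2] = [-2, -1+3i, -4, -1-3i]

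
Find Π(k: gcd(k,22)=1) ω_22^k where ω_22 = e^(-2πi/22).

The primitive 22nd roots of unity are ω_22^k for k coprime to 22: k ∈ {1, 3, 5, 7, 9, 13, 15, 17, 19, 21}
Their product equals the constant term of the cyclotomic polynomial Φ_22(x) up to sign.
For n ≥ 3, the product of all primitive nth roots of unity is 1. (For n=1 it is 1; for n=2 it is -1.)

1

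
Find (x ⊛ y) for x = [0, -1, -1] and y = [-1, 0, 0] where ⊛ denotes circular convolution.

(x ⊛ y)[n] = Σ(m=0 to 2) x[m] · y[(n-m) mod 3]

Computing each output sample:
(x ⊛ y)[0] = 0
(x ⊛ y)[1] = 1
(x ⊛ y)[2] = 1

x ⊛ y = [0, 1, 1]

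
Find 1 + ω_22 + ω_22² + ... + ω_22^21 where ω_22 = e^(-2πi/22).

Sum of all nth roots of unity equals 0 for n > 1 (geometric series with r ≠ 1).

0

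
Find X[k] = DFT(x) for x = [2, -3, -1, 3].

X[k] = Σ(n=0 to 3) x[n] · ω_4^(nk)
where ω_4 = e^(-2πi/4)

Computing each X[k]:
X[0] = 1
X[1] = 3+6i
X[2] = 1
X[3] = 3-6i

X = [1, 3+6i, 1, 3-6i]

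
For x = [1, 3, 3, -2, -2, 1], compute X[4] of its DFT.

X[4] = Σ(n=0 to 5) x[n] · ω_6^(4n) where ω_6 = e^(-2πi/6)
= (1)·ω_6^0 + (3)·ω_6^4 + (3)·ω_6^8 + (-2)·ω_6^12 + (-2)·ω_6^16 + (1)·ω_6^20

X[4] = -3.5000-2.5981i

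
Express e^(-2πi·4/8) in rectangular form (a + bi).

ω_8^4 = e^(-2πi·4/8)
= cos(-2π·4/8) + i·sin(-2π·4/8)
= cos(-8π/8) + i·sin(-8π/8)

ω_8^4 = cos(-8π/8) + i·sin(-8π/8) = -1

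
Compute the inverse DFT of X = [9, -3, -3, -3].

x[n] = (1/4) Σ(k=0 to 3) X[k] · e^(2πikn/4)

Computing each x[n]:
x[0] = 0
x[1] = 3
x[2] = 3
x[3] = 3

x = [0, 3, 3, 3]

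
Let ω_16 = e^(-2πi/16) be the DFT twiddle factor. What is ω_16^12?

ω_16^12 = e^(-2πi·12/16)
= cos(-2π·12/16) + i·sin(-2π·12/16)
= cos(-24π/16) + i·sin(-24π/16)

ω_16^12 = cos(-24π/16) + i·sin(-24π/16) = 1i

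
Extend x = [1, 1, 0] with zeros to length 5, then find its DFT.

Original 3-point DFT: [2, 0.5000-0.8660i, 0.5000+0.8660i]
Zero-padded 5-point DFT provides frequency interpolation.

DFT_5([x, 0, ...]) = [2, 1.3090-0.9511i, 0.1910-0.5878i, 0.1910+0.5878i, 1.3090+0.9511i]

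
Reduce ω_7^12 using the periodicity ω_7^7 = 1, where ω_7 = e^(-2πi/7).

Since ω_7^7 = 1, powers reduce modulo 7.
12 mod 7 = 5
So ω_7^12 = ω_7^5 = e^(-2πi·5/7)

ω_7^12 = ω_7^5 = -0.2225+0.9749i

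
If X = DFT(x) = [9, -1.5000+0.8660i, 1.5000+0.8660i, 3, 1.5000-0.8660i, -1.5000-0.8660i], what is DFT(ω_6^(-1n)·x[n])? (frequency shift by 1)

Modulation property: DFT(ω_6^(-1n)·x[n]) = X[(k-1) mod 6], so circularly shift X by 1 positions.

X[k-1] = [-1.5000-0.8660i, 9, -1.5000+0.8660i, 1.5000+0.8660i, 3, 1.5000-0.8660i]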